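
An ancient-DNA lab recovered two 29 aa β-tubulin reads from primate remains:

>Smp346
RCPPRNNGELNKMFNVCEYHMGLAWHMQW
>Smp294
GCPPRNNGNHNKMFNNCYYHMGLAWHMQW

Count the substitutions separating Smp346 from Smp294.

Differing sites — 1:R/G; 9:E/N; 10:L/H; 16:V/N; 18:E/Y.
That gives 5 mismatches out of 29 aligned sites, so the Hamming distance is 5.

5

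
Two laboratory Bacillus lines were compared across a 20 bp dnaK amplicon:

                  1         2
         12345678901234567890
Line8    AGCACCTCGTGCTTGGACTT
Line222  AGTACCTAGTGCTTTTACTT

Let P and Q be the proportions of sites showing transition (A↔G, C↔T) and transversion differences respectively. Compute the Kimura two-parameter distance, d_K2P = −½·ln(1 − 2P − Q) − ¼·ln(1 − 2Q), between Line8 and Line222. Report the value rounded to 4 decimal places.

0.2330

The sequences differ at positions 3 (C/T, transition), 8 (C/A, transversion), 15 (G/T, transversion), 16 (G/T, transversion).
Of the 4 differences, 1 transition and 3 transversions over 20 sites: P = 1/20 = 0.050000, Q = 3/20 = 0.150000.
d = −0.5·ln(0.750000) − 0.25·ln(0.700000) = −0.5·(-0.287682) − 0.25·(-0.356675) = 0.2330.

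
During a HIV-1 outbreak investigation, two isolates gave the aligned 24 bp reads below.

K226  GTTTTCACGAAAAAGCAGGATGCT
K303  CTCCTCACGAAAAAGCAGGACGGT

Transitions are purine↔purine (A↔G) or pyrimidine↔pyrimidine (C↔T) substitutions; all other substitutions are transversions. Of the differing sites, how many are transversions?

2

The sequences differ at positions 1 (G/C, transversion), 3 (T/C, transition), 4 (T/C, transition), 21 (T/C, transition), 23 (C/G, transversion).
Of the 5 differences, 3 transitions and 2 transversions, so the answer is 2.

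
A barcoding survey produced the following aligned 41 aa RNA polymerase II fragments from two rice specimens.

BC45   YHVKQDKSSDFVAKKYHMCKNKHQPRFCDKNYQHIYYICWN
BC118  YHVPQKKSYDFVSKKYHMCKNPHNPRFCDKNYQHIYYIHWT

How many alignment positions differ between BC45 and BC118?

8

Differing sites — 4:K/P; 6:D/K; 9:S/Y; 13:A/S; 22:K/P; 24:Q/N; 39:C/H; 41:N/T.
That gives 8 mismatches out of 41 aligned sites, so the Hamming distance is 8.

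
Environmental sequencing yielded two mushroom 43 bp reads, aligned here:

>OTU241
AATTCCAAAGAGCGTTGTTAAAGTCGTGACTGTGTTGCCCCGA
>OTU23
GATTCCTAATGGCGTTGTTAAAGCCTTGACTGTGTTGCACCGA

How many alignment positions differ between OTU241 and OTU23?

The sequences differ at positions 1 (A/G), 7 (A/T), 10 (G/T), 11 (A/G), 24 (T/C), 26 (G/T), 39 (C/A).
That gives 7 mismatches out of 43 aligned sites, so the Hamming distance is 7.

7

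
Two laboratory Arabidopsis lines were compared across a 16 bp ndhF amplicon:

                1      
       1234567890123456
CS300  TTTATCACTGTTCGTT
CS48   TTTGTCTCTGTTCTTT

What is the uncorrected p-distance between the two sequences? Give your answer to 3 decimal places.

0.188

Mismatches occur at site 4 (A→G), site 7 (A→T), site 14 (G→T).
There are 3 differences over 16 sites, so p = 3/16 = 0.188.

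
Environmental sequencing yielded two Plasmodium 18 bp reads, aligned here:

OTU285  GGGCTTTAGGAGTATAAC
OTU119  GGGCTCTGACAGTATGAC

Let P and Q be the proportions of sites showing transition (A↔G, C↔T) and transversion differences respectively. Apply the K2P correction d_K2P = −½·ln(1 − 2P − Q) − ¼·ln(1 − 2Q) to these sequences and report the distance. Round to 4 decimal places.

Differing sites — 6:T/C (Ti); 8:A/G (Ti); 9:G/A (Ti); 10:G/C (Tv); 16:A/G (Ti).
Of the 5 differences, 4 transitions and 1 transversion over 18 sites: P = 4/18 = 0.222222, Q = 1/18 = 0.055556.
d = −0.5·ln(0.500000) − 0.25·ln(0.888888) = −0.5·(-0.693147) − 0.25·(-0.117784) = 0.3760.

0.3760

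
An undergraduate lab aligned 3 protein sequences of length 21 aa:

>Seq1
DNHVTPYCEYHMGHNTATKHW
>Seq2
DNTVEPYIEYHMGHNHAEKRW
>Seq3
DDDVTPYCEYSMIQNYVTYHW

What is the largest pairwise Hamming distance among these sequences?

12

Pairwise Hamming distances:
  Seq1 vs Seq2: 6
  Seq1 vs Seq3: 8
  Seq2 vs Seq3: 12
The largest is 12, between Seq2 and Seq3.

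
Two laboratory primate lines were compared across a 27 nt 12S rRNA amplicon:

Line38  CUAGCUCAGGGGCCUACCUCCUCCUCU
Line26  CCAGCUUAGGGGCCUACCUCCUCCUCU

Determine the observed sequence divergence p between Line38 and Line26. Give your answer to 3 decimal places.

0.074

Mismatches occur at site 2 (U→C), site 7 (C→U).
There are 2 differences over 27 sites, so p = 2/27 = 0.074.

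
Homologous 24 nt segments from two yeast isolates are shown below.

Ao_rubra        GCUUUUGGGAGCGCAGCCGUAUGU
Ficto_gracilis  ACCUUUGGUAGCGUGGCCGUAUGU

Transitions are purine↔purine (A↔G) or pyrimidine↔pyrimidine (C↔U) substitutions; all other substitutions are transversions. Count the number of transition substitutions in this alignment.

4

Differing sites — 1:G/A (Ti); 3:U/C (Ti); 9:G/U (Tv); 14:C/U (Ti); 15:A/G (Ti).
Of the 5 differences, 4 transitions and 1 transversion, so the answer is 4.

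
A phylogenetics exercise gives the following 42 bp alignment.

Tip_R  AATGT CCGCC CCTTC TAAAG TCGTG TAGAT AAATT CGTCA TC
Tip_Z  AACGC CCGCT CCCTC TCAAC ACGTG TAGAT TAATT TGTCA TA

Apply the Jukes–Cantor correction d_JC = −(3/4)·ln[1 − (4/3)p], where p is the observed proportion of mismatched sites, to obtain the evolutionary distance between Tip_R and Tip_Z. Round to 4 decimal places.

0.2865

Differing sites — 3:T/C; 5:T/C; 10:C/T; 13:T/C; 17:A/C; 20:G/C; 21:T/A; 31:A/T; 36:C/T; 42:C/A.
p = 10/42 = 0.238095.
d = −0.75 · ln(1 − (4/3)·0.238095) = −0.75 · ln(0.682540) = −0.75 · (-0.381934) = 0.2865.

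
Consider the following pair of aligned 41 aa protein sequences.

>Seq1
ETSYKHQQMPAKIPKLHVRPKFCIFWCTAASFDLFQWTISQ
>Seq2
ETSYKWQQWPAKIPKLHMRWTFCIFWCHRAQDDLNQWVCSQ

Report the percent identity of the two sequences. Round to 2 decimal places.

The sequences differ at positions 6 (H/W), 9 (M/W), 18 (V/M), 20 (P/W), 21 (K/T), 28 (T/H), 29 (A/R), 31 (S/Q), 32 (F/D), 35 (F/N), 38 (T/V), 39 (I/C).
29 of the 41 sites match, so the percent identity is 29/41 × 100 = 70.73%.

70.73%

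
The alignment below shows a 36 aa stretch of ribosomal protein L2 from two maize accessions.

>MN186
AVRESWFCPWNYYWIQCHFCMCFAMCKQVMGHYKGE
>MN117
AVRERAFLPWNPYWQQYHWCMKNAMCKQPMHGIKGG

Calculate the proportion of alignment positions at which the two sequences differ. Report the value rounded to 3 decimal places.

Differing sites — 5:S/R; 6:W/A; 8:C/L; 12:Y/P; 15:I/Q; 17:C/Y; 19:F/W; 22:C/K; 23:F/N; 29:V/P; 31:G/H; 32:H/G; 33:Y/I; 36:E/G.
There are 14 differences over 36 sites, so p = 14/36 = 0.389.

0.389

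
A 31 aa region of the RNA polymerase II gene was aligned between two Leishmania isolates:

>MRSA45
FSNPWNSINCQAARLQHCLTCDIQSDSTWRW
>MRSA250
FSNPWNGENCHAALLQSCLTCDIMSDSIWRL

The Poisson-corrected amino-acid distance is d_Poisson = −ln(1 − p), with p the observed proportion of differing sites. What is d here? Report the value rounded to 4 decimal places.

The sequences differ at positions 7 (S/G), 8 (I/E), 11 (Q/H), 14 (R/L), 17 (H/S), 24 (Q/M), 28 (T/I), 31 (W/L).
p = 8/31 = 0.258065.
d = −ln(1 − 0.258065) = −ln(0.741935) = 0.2985.

0.2985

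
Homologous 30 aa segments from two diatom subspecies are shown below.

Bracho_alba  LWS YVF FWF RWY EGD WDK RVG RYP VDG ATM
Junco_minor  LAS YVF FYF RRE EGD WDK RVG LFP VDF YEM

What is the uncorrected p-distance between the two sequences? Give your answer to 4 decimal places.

0.3000

Differing sites — 2:W/A; 8:W/Y; 11:W/R; 12:Y/E; 22:R/L; 23:Y/F; 27:G/F; 28:A/Y; 29:T/E.
There are 9 differences over 30 sites, so p = 9/30 = 0.3000.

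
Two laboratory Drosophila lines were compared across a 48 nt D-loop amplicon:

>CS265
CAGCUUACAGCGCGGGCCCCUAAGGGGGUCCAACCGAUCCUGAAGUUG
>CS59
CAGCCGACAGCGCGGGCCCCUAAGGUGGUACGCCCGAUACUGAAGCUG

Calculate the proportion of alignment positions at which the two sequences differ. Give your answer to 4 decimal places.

Differing sites — 5:U/C; 6:U/G; 26:G/U; 30:C/A; 32:A/G; 33:A/C; 39:C/A; 46:U/C.
There are 8 differences over 48 sites, so p = 8/48 = 0.1667.

0.1667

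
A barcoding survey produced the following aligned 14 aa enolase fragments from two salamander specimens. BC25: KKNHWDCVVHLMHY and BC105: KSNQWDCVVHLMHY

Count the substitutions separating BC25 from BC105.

2

Mismatches occur at site 2 (K↔S), site 4 (H↔Q).
That gives 2 mismatches out of 14 aligned sites, so the Hamming distance is 2.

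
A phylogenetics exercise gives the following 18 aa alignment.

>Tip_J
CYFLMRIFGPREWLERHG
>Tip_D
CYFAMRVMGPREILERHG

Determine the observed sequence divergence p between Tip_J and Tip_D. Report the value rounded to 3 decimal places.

0.222

Differing sites — 4:L/A; 7:I/V; 8:F/M; 13:W/I.
There are 4 differences over 18 sites, so p = 4/18 = 0.222.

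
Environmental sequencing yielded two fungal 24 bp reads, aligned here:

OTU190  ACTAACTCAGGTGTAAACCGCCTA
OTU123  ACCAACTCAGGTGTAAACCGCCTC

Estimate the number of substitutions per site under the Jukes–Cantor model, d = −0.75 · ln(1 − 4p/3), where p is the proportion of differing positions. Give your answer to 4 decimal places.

Differing sites — 3:T/C; 24:A/C.
p = 2/24 = 0.083333.
d = −0.75 · ln(1 − (4/3)·0.083333) = −0.75 · ln(0.888889) = −0.75 · (-0.117783) = 0.0883.

0.0883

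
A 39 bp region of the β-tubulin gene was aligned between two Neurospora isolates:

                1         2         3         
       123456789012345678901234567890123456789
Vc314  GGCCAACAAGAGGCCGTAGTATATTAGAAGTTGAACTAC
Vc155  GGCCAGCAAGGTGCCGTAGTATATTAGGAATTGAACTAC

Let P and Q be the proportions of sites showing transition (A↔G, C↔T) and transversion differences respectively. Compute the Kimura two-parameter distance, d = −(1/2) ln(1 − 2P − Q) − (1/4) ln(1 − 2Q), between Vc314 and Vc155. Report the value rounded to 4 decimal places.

Mismatches occur at site 6 (A/G, transition), site 11 (A/G, transition), site 12 (G/T, transversion), site 28 (A/G, transition), site 30 (G/A, transition).
Of the 5 differences, 4 transitions and 1 transversion over 39 sites: P = 4/39 = 0.102564, Q = 1/39 = 0.025641.
d = −0.5·ln(0.769231) − 0.25·ln(0.948718) = −0.5·(-0.262364) − 0.25·(-0.052644) = 0.1443.

0.1443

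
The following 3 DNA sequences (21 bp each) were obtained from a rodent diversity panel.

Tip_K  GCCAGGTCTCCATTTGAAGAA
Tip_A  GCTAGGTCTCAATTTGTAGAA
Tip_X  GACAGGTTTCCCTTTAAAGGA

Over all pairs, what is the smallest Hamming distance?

Pairwise Hamming distances:
  Tip_K vs Tip_A: 3
  Tip_K vs Tip_X: 5
  Tip_A vs Tip_X: 8
The smallest is 3, between Tip_K and Tip_A.

3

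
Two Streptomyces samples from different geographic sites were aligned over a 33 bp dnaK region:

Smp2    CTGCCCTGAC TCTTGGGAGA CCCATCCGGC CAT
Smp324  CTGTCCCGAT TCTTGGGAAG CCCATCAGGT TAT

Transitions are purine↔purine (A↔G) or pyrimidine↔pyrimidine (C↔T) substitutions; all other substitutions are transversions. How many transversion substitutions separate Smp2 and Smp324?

Mismatches occur at site 4 (C→T, transition), site 7 (T→C, transition), site 10 (C→T, transition), site 19 (G→A, transition), site 20 (A→G, transition), site 27 (C→A, transversion), site 30 (C→T, transition), site 31 (C→T, transition).
Of the 8 differences, 7 transitions and 1 transversion, so the answer is 1.

1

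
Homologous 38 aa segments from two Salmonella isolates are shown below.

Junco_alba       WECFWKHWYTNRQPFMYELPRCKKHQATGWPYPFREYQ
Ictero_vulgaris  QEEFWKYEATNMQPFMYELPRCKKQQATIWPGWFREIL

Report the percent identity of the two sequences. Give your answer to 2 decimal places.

68.42%

Mismatches occur at site 1 (W↔Q), site 3 (C↔E), site 7 (H↔Y), site 8 (W↔E), site 9 (Y↔A), site 12 (R↔M), site 25 (H↔Q), site 29 (G↔I), site 32 (Y↔G), site 33 (P↔W), site 37 (Y↔I), site 38 (Q↔L).
26 of the 38 sites match, so the percent identity is 26/38 × 100 = 68.42%.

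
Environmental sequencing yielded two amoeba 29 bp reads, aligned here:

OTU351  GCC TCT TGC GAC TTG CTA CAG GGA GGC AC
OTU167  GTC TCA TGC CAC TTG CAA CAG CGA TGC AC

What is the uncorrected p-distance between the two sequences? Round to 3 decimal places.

Mismatches occur at site 2 (C↔T), site 6 (T↔A), site 10 (G↔C), site 17 (T↔A), site 22 (G↔C), site 25 (G↔T).
There are 6 differences over 29 sites, so p = 6/29 = 0.207.

0.207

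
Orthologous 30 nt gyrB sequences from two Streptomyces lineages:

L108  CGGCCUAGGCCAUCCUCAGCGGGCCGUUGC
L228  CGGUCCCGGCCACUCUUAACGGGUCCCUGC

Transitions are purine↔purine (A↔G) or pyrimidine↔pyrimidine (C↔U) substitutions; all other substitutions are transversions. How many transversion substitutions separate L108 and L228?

Mismatches occur at site 4 (C↔U, transition), site 6 (U↔C, transition), site 7 (A↔C, transversion), site 13 (U↔C, transition), site 14 (C↔U, transition), site 17 (C↔U, transition), site 19 (G↔A, transition), site 24 (C↔U, transition), site 26 (G↔C, transversion), site 27 (U↔C, transition).
Of the 10 differences, 8 transitions and 2 transversions, so the answer is 2.

2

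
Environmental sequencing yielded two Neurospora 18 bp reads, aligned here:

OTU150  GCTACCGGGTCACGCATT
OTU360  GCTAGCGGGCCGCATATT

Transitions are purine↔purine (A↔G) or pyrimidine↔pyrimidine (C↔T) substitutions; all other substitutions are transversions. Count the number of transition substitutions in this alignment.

4

The sequences differ at positions 5 (C/G, transversion), 10 (T/C, transition), 12 (A/G, transition), 14 (G/A, transition), 15 (C/T, transition).
Of the 5 differences, 4 transitions and 1 transversion, so the answer is 4.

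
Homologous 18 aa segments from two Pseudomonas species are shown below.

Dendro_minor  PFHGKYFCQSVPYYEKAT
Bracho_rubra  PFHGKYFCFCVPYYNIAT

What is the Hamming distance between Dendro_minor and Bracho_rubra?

4

Differing sites — 9:Q/F; 10:S/C; 15:E/N; 16:K/I.
That gives 4 mismatches out of 18 aligned sites, so the Hamming distance is 4.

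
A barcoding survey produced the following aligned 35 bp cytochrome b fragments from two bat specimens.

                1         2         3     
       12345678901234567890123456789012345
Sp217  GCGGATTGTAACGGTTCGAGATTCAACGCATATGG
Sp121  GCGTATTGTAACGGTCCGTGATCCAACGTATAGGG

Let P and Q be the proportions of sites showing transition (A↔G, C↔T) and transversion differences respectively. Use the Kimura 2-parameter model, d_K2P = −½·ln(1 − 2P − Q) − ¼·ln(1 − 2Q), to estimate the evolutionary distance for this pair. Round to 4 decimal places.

Mismatches occur at site 4 (G→T, transversion), site 16 (T→C, transition), site 19 (A→T, transversion), site 23 (T→C, transition), site 29 (C→T, transition), site 33 (T→G, transversion).
Of the 6 differences, 3 transitions and 3 transversions over 35 sites: P = 3/35 = 0.085714, Q = 3/35 = 0.085714.
d = −0.5·ln(0.742858) − 0.25·ln(0.828572) = −0.5·(-0.297250) − 0.25·(-0.188052) = 0.1956.

0.1956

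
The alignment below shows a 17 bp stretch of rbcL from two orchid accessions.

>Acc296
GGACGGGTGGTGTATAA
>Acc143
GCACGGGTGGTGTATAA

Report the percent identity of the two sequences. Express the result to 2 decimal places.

A single mismatch occurs at site 2 (G/C).
16 of the 17 sites match, so the percent identity is 16/17 × 100 = 94.12%.

94.12%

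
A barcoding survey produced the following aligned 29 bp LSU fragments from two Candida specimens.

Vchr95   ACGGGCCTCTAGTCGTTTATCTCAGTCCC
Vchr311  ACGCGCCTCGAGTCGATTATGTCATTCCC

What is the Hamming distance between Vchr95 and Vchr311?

5

The sequences differ at positions 4 (G/C), 10 (T/G), 16 (T/A), 21 (C/G), 25 (G/T).
That gives 5 mismatches out of 29 aligned sites, so the Hamming distance is 5.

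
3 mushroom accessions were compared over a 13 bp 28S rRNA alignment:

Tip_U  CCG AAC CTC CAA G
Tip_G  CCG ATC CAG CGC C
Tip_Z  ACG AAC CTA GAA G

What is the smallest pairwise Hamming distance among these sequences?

3

Pairwise Hamming distances:
  Tip_U vs Tip_G: 6
  Tip_U vs Tip_Z: 3
  Tip_G vs Tip_Z: 8
The smallest is 3, between Tip_U and Tip_Z.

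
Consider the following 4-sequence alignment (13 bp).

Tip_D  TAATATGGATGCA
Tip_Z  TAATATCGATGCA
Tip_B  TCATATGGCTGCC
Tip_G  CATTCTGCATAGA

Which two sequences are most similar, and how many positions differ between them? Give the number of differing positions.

Pairwise Hamming distances:
  Tip_D vs Tip_Z: 1
  Tip_D vs Tip_B: 3
  Tip_D vs Tip_G: 6
  Tip_Z vs Tip_B: 4
  Tip_Z vs Tip_G: 7
  Tip_B vs Tip_G: 9
The smallest is 1, between Tip_D and Tip_Z.

1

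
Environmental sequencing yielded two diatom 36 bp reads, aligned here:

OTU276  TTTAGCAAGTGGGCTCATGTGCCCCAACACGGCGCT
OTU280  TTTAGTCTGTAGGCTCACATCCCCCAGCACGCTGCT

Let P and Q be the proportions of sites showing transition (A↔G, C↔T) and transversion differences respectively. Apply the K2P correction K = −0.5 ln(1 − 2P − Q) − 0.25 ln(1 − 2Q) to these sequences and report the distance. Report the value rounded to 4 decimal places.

The sequences differ at positions 6 (C/T, transition), 7 (A/C, transversion), 8 (A/T, transversion), 11 (G/A, transition), 18 (T/C, transition), 19 (G/A, transition), 21 (G/C, transversion), 27 (A/G, transition), 32 (G/C, transversion), 33 (C/T, transition).
Of the 10 differences, 6 transitions and 4 transversions over 36 sites: P = 6/36 = 0.166667, Q = 4/36 = 0.111111.
d = −0.5·ln(0.555555) − 0.25·ln(0.777778) = −0.5·(-0.587788) − 0.25·(-0.251314) = 0.3567.

0.3567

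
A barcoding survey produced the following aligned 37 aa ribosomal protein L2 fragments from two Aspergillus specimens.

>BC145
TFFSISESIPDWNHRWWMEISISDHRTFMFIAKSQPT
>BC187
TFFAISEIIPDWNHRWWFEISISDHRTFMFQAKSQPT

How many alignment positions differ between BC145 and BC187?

4

The sequences differ at positions 4 (S/A), 8 (S/I), 18 (M/F), 31 (I/Q).
That gives 4 mismatches out of 37 aligned sites, so the Hamming distance is 4.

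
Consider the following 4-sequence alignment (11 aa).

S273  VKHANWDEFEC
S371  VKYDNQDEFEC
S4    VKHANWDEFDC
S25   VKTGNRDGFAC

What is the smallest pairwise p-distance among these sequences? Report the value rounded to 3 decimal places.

0.091

Pairwise Hamming distances:
  S273 vs S371: 3
  S273 vs S4: 1
  S273 vs S25: 5
  S371 vs S4: 4
  S371 vs S25: 5
  S4 vs S25: 5
The smallest is 1 mismatch, between S273 and S4; p = 1/11 = 0.091.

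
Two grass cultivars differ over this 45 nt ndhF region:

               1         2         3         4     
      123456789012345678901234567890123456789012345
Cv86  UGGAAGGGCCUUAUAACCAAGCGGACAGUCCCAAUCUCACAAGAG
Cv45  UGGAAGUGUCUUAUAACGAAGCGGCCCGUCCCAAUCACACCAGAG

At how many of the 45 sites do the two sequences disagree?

7

The sequences differ at positions 7 (G/U), 9 (C/U), 18 (C/G), 25 (A/C), 27 (A/C), 37 (U/A), 41 (A/C).
That gives 7 mismatches out of 45 aligned sites, so the Hamming distance is 7.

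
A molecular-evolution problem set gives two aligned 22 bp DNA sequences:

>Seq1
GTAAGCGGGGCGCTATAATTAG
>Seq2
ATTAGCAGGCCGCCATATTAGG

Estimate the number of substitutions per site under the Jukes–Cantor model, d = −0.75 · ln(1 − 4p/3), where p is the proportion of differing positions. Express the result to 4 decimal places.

0.4975

Mismatches occur at site 1 (G↔A), site 3 (A↔T), site 7 (G↔A), site 10 (G↔C), site 14 (T↔C), site 18 (A↔T), site 20 (T↔A), site 21 (A↔G).
p = 8/22 = 0.363636.
d = −0.75 · ln(1 − (4/3)·0.363636) = −0.75 · ln(0.515152) = −0.75 · (-0.663293) = 0.4975.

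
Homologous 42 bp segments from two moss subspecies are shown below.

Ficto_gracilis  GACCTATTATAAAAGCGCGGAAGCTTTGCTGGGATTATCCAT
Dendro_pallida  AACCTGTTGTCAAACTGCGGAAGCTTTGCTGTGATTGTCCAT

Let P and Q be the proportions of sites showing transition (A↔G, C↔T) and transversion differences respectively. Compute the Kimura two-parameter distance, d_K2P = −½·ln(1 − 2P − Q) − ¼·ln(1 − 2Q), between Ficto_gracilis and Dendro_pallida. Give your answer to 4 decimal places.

0.2237

The sequences differ at positions 1 (G/A, transition), 6 (A/G, transition), 9 (A/G, transition), 11 (A/C, transversion), 15 (G/C, transversion), 16 (C/T, transition), 32 (G/T, transversion), 37 (A/G, transition).
Of the 8 differences, 5 transitions and 3 transversions over 42 sites: P = 5/42 = 0.119048, Q = 3/42 = 0.071429.
d = −0.5·ln(0.690475) − 0.25·ln(0.857142) = −0.5·(-0.370376) − 0.25·(-0.154152) = 0.2237.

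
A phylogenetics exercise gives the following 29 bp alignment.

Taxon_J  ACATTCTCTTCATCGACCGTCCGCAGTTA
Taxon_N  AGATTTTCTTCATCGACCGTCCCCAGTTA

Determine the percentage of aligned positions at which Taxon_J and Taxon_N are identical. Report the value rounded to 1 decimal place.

89.7%

Mismatches occur at site 2 (C→G), site 6 (C→T), site 23 (G→C).
26 of the 29 sites match, so the percent identity is 26/29 × 100 = 89.7%.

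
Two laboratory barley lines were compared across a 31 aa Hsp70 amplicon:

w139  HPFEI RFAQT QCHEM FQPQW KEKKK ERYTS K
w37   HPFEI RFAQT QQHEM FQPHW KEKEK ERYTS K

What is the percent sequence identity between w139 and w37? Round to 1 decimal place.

90.3%

The sequences differ at positions 12 (C/Q), 19 (Q/H), 24 (K/E).
28 of the 31 sites match, so the percent identity is 28/31 × 100 = 90.3%.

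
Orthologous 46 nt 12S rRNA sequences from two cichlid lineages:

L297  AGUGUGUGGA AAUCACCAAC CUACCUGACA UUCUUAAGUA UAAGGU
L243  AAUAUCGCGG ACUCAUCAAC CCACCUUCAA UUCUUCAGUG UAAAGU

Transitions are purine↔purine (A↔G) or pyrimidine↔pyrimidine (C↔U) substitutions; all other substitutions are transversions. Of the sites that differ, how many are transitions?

Mismatches occur at site 2 (G/A, transition), site 4 (G/A, transition), site 6 (G/C, transversion), site 7 (U/G, transversion), site 8 (G/C, transversion), site 10 (A/G, transition), site 12 (A/C, transversion), site 16 (C/U, transition), site 22 (U/C, transition), site 27 (G/U, transversion), site 28 (A/C, transversion), site 29 (C/A, transversion), site 36 (A/C, transversion), site 40 (A/G, transition), site 44 (G/A, transition).
Of the 15 differences, 7 transitions and 8 transversions, so the answer is 7.

7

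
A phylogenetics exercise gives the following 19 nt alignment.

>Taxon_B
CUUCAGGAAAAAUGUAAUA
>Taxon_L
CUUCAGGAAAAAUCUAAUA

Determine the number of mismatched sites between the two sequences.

A single mismatch occurs at site 14 (G↔C).
That gives 1 mismatch out of 19 aligned sites, so the Hamming distance is 1.

1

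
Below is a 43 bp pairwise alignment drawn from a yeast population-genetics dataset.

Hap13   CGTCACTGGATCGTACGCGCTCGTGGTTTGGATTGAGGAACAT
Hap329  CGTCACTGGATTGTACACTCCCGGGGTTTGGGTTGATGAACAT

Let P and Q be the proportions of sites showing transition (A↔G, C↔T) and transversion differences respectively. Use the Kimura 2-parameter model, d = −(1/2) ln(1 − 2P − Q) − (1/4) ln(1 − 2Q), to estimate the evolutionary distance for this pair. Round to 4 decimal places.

Mismatches occur at site 12 (C→T, transition), site 17 (G→A, transition), site 19 (G→T, transversion), site 21 (T→C, transition), site 24 (T→G, transversion), site 32 (A→G, transition), site 37 (G→T, transversion).
Of the 7 differences, 4 transitions and 3 transversions over 43 sites: P = 4/43 = 0.093023, Q = 3/43 = 0.069767.
d = −0.5·ln(0.744187) − 0.25·ln(0.860466) = −0.5·(-0.295463) − 0.25·(-0.150281) = 0.1853.

0.1853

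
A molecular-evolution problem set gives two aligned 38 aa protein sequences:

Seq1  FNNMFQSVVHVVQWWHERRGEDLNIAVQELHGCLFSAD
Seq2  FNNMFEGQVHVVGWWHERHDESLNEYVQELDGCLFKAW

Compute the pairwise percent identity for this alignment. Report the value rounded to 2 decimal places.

Mismatches occur at site 6 (Q↔E), site 7 (S↔G), site 8 (V↔Q), site 13 (Q↔G), site 19 (R↔H), site 20 (G↔D), site 22 (D↔S), site 25 (I↔E), site 26 (A↔Y), site 31 (H↔D), site 36 (S↔K), site 38 (D↔W).
26 of the 38 sites match, so the percent identity is 26/38 × 100 = 68.42%.

68.42%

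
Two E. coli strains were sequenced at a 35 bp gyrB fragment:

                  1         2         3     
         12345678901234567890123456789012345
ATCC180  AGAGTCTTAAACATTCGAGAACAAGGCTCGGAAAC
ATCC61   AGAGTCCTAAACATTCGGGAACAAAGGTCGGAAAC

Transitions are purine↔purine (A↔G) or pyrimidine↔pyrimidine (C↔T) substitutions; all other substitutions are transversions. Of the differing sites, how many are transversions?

1

Differing sites — 7:T/C (Ti); 18:A/G (Ti); 25:G/A (Ti); 27:C/G (Tv).
Of the 4 differences, 3 transitions and 1 transversion, so the answer is 1.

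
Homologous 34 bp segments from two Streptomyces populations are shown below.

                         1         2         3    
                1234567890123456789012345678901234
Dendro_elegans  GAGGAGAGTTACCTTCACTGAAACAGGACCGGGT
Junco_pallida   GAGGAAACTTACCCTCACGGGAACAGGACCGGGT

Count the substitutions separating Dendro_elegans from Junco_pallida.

5

Mismatches occur at site 6 (G↔A), site 8 (G↔C), site 14 (T↔C), site 19 (T↔G), site 21 (A↔G).
That gives 5 mismatches out of 34 aligned sites, so the Hamming distance is 5.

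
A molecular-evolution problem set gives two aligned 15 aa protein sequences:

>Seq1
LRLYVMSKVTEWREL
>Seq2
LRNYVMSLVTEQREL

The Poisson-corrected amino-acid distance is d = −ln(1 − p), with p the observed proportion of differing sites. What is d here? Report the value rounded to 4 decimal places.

Differing sites — 3:L/N; 8:K/L; 12:W/Q.
p = 3/15 = 0.200000.
d = −ln(1 − 0.200000) = −ln(0.800000) = 0.2231.

0.2231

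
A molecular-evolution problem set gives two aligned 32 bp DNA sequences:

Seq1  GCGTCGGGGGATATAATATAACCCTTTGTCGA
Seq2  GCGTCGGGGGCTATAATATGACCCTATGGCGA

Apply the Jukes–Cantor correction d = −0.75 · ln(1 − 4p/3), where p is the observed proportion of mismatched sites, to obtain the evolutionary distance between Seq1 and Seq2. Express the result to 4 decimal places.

0.1367

The sequences differ at positions 11 (A/C), 20 (A/G), 26 (T/A), 29 (T/G).
p = 4/32 = 0.125000.
d = −0.75 · ln(1 − (4/3)·0.125000) = −0.75 · ln(0.833333) = −0.75 · (-0.182322) = 0.1367.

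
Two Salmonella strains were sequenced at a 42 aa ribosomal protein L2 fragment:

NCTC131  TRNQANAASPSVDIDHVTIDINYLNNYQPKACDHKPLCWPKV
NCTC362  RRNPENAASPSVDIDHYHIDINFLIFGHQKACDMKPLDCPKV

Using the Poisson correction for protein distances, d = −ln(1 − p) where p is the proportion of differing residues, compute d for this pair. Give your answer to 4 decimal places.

Differing sites — 1:T/R; 4:Q/P; 5:A/E; 17:V/Y; 18:T/H; 23:Y/F; 25:N/I; 26:N/F; 27:Y/G; 28:Q/H; 29:P/Q; 34:H/M; 38:C/D; 39:W/C.
p = 14/42 = 0.333333.
d = −ln(1 − 0.333333) = −ln(0.666667) = 0.4055.

0.4055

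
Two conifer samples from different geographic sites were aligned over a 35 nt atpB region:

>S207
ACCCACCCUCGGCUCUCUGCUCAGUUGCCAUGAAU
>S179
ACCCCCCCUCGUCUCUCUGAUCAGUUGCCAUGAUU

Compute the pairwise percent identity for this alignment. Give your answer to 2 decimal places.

Differing sites — 5:A/C; 12:G/U; 20:C/A; 34:A/U.
31 of the 35 sites match, so the percent identity is 31/35 × 100 = 88.57%.

88.57%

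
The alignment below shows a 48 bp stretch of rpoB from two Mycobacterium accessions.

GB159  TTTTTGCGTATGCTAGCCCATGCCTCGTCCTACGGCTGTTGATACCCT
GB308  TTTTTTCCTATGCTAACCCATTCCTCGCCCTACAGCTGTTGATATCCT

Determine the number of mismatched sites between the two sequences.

The sequences differ at positions 6 (G/T), 8 (G/C), 16 (G/A), 22 (G/T), 28 (T/C), 34 (G/A), 45 (C/T).
That gives 7 mismatches out of 48 aligned sites, so the Hamming distance is 7.

7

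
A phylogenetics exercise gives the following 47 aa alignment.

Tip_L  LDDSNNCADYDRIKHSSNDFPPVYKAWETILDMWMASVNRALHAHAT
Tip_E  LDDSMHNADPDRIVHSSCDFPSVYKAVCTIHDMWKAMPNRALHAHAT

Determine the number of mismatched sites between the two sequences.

13

Mismatches occur at site 5 (N↔M), site 6 (N↔H), site 7 (C↔N), site 10 (Y↔P), site 14 (K↔V), site 18 (N↔C), site 22 (P↔S), site 27 (W↔V), site 28 (E↔C), site 31 (L↔H), site 35 (M↔K), site 37 (S↔M), site 38 (V↔P).
That gives 13 mismatches out of 47 aligned sites, so the Hamming distance is 13.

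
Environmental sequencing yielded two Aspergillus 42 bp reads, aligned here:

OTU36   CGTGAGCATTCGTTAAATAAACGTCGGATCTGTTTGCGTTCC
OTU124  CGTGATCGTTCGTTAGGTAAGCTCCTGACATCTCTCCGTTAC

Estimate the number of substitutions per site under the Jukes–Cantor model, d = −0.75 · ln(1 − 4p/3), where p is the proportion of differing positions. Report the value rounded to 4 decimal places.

Mismatches occur at site 6 (G↔T), site 8 (A↔G), site 16 (A↔G), site 17 (A↔G), site 21 (A↔G), site 23 (G↔T), site 24 (T↔C), site 26 (G↔T), site 29 (T↔C), site 30 (C↔A), site 32 (G↔C), site 34 (T↔C), site 36 (G↔C), site 41 (C↔A).
p = 14/42 = 0.333333.
d = −0.75 · ln(1 − (4/3)·0.333333) = −0.75 · ln(0.555556) = −0.75 · (-0.587786) = 0.4408.

0.4408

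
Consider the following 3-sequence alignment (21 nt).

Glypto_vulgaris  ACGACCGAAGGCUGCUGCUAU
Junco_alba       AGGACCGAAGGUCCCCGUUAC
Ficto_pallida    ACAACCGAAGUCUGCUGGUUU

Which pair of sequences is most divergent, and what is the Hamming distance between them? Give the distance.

10

Pairwise Hamming distances:
  Glypto_vulgaris vs Junco_alba: 7
  Glypto_vulgaris vs Ficto_pallida: 4
  Junco_alba vs Ficto_pallida: 10
The largest is 10, between Junco_alba and Ficto_pallida.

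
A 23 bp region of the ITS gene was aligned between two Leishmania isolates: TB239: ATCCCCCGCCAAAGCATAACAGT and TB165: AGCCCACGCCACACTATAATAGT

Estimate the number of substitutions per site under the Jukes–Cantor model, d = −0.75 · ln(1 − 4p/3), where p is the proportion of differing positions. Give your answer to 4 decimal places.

The sequences differ at positions 2 (T/G), 6 (C/A), 12 (A/C), 14 (G/C), 15 (C/T), 20 (C/T).
p = 6/23 = 0.260870.
d = −0.75 · ln(1 − (4/3)·0.260870) = −0.75 · ln(0.652173) = −0.75 · (-0.427445) = 0.3206.

0.3206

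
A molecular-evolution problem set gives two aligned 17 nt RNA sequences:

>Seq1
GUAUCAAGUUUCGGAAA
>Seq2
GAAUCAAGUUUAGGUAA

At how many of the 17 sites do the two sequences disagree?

3

Mismatches occur at site 2 (U↔A), site 12 (C↔A), site 15 (A↔U).
That gives 3 mismatches out of 17 aligned sites, so the Hamming distance is 3.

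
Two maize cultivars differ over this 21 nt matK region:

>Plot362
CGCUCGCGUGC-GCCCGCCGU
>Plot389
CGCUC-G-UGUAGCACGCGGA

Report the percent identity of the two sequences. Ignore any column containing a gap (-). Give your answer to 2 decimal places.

Excluding the 3 gap columns leaves 18 comparable sites.
The sequences differ at positions 7 (C/G), 11 (C/U), 15 (C/A), 19 (C/G), 21 (U/A).
13 of the 18 comparable sites match, so the percent identity is 13/18 × 100 = 72.22%.

72.22%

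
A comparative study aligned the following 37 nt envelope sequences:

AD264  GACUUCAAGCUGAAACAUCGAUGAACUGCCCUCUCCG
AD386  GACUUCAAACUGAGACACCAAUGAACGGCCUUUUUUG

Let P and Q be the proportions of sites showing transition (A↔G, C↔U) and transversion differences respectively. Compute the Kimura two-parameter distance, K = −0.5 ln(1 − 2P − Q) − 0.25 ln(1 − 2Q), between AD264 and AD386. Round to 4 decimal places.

The sequences differ at positions 9 (G/A, transition), 14 (A/G, transition), 18 (U/C, transition), 20 (G/A, transition), 27 (U/G, transversion), 31 (C/U, transition), 33 (C/U, transition), 35 (C/U, transition), 36 (C/U, transition).
Of the 9 differences, 8 transitions and 1 transversion over 37 sites: P = 8/37 = 0.216216, Q = 1/37 = 0.027027.
d = −0.5·ln(0.540541) − 0.25·ln(0.945946) = −0.5·(-0.615185) − 0.25·(-0.055570) = 0.3215.

0.3215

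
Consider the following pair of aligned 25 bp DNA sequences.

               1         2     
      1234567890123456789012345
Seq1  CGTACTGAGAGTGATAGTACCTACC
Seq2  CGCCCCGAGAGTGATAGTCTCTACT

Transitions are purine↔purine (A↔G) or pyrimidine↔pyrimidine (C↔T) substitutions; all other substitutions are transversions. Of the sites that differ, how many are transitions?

4

Mismatches occur at site 3 (T/C, transition), site 4 (A/C, transversion), site 6 (T/C, transition), site 19 (A/C, transversion), site 20 (C/T, transition), site 25 (C/T, transition).
Of the 6 differences, 4 transitions and 2 transversions, so the answer is 4.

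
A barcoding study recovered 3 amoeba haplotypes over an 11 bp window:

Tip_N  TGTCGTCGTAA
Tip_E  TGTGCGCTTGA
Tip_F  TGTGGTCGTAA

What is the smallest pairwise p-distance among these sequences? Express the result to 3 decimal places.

0.091

Pairwise Hamming distances:
  Tip_N vs Tip_E: 5
  Tip_N vs Tip_F: 1
  Tip_E vs Tip_F: 4
The smallest is 1 mismatch, between Tip_N and Tip_F; p = 1/11 = 0.091.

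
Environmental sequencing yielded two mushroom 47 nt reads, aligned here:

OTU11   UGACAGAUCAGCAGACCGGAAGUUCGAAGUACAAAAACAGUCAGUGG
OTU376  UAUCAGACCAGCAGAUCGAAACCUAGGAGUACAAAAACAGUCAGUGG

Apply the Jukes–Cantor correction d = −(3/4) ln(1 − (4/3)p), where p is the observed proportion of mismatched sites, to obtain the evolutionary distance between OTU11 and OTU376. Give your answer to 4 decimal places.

0.2211

The sequences differ at positions 2 (G/A), 3 (A/U), 8 (U/C), 16 (C/U), 19 (G/A), 22 (G/C), 23 (U/C), 25 (C/A), 27 (A/G).
p = 9/47 = 0.191489.
d = −0.75 · ln(1 − (4/3)·0.191489) = −0.75 · ln(0.744681) = −0.75 · (-0.294799) = 0.2211.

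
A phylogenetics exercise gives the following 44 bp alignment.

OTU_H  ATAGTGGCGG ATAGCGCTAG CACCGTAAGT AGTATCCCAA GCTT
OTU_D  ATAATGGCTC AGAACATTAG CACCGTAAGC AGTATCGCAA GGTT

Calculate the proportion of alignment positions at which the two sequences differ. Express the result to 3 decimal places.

0.227

The sequences differ at positions 4 (G/A), 9 (G/T), 10 (G/C), 12 (T/G), 14 (G/A), 16 (G/A), 17 (C/T), 30 (T/C), 37 (C/G), 42 (C/G).
There are 10 differences over 44 sites, so p = 10/44 = 0.227.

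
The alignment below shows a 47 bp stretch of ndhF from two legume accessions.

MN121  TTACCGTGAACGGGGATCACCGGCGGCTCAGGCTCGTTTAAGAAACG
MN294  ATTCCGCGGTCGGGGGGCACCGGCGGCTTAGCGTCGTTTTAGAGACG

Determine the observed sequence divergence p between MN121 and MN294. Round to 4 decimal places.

0.2553

The sequences differ at positions 1 (T/A), 3 (A/T), 7 (T/C), 9 (A/G), 10 (A/T), 16 (A/G), 17 (T/G), 29 (C/T), 32 (G/C), 33 (C/G), 40 (A/T), 44 (A/G).
There are 12 differences over 47 sites, so p = 12/47 = 0.2553.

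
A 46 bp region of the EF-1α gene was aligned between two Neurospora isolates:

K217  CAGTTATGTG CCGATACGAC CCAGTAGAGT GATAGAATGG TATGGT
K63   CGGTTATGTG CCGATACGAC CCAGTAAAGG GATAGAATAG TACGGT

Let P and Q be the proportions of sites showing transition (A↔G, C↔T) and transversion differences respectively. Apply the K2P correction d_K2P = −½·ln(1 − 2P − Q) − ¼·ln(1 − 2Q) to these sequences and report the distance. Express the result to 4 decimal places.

The sequences differ at positions 2 (A/G, transition), 27 (G/A, transition), 30 (T/G, transversion), 39 (G/A, transition), 43 (T/C, transition).
Of the 5 differences, 4 transitions and 1 transversion over 46 sites: P = 4/46 = 0.086957, Q = 1/46 = 0.021739.
d = −0.5·ln(0.804347) − 0.25·ln(0.956522) = −0.5·(-0.217725) − 0.25·(-0.044451) = 0.1200.

0.1200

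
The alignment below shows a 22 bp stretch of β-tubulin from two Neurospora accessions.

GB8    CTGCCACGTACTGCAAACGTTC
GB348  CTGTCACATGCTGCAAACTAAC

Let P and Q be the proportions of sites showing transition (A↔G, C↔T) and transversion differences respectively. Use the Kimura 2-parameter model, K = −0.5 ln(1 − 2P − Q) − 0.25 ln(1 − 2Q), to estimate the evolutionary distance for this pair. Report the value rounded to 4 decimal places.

0.3427

Differing sites — 4:C/T (Ti); 8:G/A (Ti); 10:A/G (Ti); 19:G/T (Tv); 20:T/A (Tv); 21:T/A (Tv).
Of the 6 differences, 3 transitions and 3 transversions over 22 sites: P = 3/22 = 0.136364, Q = 3/22 = 0.136364.
d = −0.5·ln(0.590908) − 0.25·ln(0.727272) = −0.5·(-0.526095) − 0.25·(-0.318455) = 0.3427.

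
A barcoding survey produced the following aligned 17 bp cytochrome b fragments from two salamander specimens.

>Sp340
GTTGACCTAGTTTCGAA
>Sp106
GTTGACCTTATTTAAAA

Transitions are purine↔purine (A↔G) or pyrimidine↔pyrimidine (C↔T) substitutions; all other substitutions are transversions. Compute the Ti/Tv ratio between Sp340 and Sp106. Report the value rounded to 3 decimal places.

Differing sites — 9:A/T (Tv); 10:G/A (Ti); 14:C/A (Tv); 15:G/A (Ti).
Of the 4 differences, 2 transitions and 2 transversions, so Ti/Tv = 2/2 = 1.000.

1.000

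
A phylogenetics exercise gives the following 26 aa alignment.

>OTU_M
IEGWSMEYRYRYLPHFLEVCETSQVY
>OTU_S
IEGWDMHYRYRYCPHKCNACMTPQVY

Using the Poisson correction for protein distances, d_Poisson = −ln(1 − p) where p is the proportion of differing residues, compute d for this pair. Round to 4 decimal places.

0.4249

Mismatches occur at site 5 (S→D), site 7 (E→H), site 13 (L→C), site 16 (F→K), site 17 (L→C), site 18 (E→N), site 19 (V→A), site 21 (E→M), site 23 (S→P).
p = 9/26 = 0.346154.
d = −ln(1 − 0.346154) = −ln(0.653846) = 0.4249.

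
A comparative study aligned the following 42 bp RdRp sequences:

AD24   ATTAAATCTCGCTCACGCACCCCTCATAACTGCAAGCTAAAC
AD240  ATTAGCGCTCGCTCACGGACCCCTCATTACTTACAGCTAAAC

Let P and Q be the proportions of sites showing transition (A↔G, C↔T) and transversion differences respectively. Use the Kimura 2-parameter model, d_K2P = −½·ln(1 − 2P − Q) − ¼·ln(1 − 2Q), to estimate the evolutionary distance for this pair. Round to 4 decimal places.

0.2219

Differing sites — 5:A/G (Ti); 6:A/C (Tv); 7:T/G (Tv); 18:C/G (Tv); 28:A/T (Tv); 32:G/T (Tv); 33:C/A (Tv); 34:A/C (Tv).
Of the 8 differences, 1 transition and 7 transversions over 42 sites: P = 1/42 = 0.023810, Q = 7/42 = 0.166667.
d = −0.5·ln(0.785713) − 0.25·ln(0.666666) = −0.5·(-0.241164) − 0.25·(-0.405466) = 0.2219.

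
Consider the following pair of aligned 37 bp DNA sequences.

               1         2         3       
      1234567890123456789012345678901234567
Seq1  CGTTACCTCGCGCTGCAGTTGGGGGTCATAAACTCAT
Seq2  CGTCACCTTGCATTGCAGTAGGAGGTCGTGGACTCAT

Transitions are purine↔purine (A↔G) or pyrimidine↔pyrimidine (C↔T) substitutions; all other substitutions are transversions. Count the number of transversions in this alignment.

1

Differing sites — 4:T/C (Ti); 9:C/T (Ti); 12:G/A (Ti); 13:C/T (Ti); 20:T/A (Tv); 23:G/A (Ti); 28:A/G (Ti); 30:A/G (Ti); 31:A/G (Ti).
Of the 9 differences, 8 transitions and 1 transversion, so the answer is 1.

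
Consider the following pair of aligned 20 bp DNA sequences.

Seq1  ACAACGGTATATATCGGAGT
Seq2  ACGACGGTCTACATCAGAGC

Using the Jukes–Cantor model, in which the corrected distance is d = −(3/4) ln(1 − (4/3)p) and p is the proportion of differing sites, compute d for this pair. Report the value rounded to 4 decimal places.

0.3041

The sequences differ at positions 3 (A/G), 9 (A/C), 12 (T/C), 16 (G/A), 20 (T/C).
p = 5/20 = 0.250000.
d = −0.75 · ln(1 − (4/3)·0.250000) = −0.75 · ln(0.666667) = −0.75 · (-0.405465) = 0.3041.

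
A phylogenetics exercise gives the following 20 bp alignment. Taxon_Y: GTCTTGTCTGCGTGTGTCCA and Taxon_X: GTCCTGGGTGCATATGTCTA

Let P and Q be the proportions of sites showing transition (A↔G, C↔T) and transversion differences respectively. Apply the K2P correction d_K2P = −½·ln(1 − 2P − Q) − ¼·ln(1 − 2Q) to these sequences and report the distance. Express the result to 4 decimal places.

0.4024

Differing sites — 4:T/C (Ti); 7:T/G (Tv); 8:C/G (Tv); 12:G/A (Ti); 14:G/A (Ti); 19:C/T (Ti).
Of the 6 differences, 4 transitions and 2 transversions over 20 sites: P = 4/20 = 0.200000, Q = 2/20 = 0.100000.
d = −0.5·ln(0.500000) − 0.25·ln(0.800000) = −0.5·(-0.693147) − 0.25·(-0.223144) = 0.4024.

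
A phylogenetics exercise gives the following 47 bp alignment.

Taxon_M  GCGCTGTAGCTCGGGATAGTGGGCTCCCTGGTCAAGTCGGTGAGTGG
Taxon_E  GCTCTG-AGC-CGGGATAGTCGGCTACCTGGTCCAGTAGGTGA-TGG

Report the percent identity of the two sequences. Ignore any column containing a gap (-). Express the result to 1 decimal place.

Excluding the 3 gap columns leaves 44 comparable sites.
Mismatches occur at site 3 (G→T), site 21 (G→C), site 26 (C→A), site 34 (A→C), site 38 (C→A).
39 of the 44 comparable sites match, so the percent identity is 39/44 × 100 = 88.6%.

88.6%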